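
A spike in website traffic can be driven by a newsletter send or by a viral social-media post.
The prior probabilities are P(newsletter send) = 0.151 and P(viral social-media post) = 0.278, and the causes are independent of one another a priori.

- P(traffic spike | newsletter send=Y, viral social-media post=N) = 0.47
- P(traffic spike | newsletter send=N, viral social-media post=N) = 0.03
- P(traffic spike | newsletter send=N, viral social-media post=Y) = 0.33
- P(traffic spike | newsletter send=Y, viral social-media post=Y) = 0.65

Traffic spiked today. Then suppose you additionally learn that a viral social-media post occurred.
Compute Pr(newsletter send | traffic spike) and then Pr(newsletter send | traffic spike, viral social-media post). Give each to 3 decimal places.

Pr(newsletter send | traffic spike) ≈ 0.449; Pr(newsletter send | traffic spike, viral social-media post) ≈ 0.259

For the numerator, keep only newsletter send=true terms: 0.051240 + 0.027286 = 0.078526
Normalizer over all consistent configurations: 0.03×0.849×0.722 + 0.33×0.849×0.278 + 0.47×0.151×0.722 + 0.65×0.151×0.278 = 0.174802
P(newsletter send | traffic spike) = 0.078526/0.174802 ≈ 0.449

With the extra evidence:
By total probability over both values of newsletter send:
  P(traffic spike | viral social-media post) = 0.33·0.849 + 0.65·0.151
        = 0.280170 + 0.098150 = 0.378320
Configurations with newsletter send contribute 0.098150, so
  P(newsletter send | traffic spike, viral social-media post) = 0.098150 / 0.378320 ≈ 0.259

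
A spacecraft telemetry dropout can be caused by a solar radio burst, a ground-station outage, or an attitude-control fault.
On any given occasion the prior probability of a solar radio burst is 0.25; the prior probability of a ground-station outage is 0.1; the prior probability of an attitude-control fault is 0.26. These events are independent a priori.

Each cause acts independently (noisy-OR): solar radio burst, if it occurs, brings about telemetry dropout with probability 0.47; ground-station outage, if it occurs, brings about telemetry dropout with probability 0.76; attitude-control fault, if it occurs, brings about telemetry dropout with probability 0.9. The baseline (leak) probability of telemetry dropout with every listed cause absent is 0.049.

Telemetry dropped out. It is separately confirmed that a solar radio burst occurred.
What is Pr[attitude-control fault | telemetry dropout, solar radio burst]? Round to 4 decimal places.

Pr[attitude-control fault | telemetry dropout, solar radio burst] ≈ 0.3854

Under noisy-OR, P(telemetry dropout | causes) = 1 − (1−0.049)·∏(1−qᵢ) over the active causes.
Sum P(telemetry dropout|·) weighted by the priors over the 4 (ground-station outage, attitude-control fault) configurations:
  P(telemetry dropout | solar radio burst) = 0.49597*0.9*0.74 + 0.949597*0.9*0.26 + 0.879033*0.1*0.74 + 0.987903*0.1*0.26
        = 0.330316 + 0.222206 + 0.065048 + 0.025685 = 0.643255
Keeping only the attitude-control fault-present terms gives 0.247891, so
  P(attitude-control fault | telemetry dropout, solar radio burst) = 0.247891 / 0.643255 ≈ 0.3854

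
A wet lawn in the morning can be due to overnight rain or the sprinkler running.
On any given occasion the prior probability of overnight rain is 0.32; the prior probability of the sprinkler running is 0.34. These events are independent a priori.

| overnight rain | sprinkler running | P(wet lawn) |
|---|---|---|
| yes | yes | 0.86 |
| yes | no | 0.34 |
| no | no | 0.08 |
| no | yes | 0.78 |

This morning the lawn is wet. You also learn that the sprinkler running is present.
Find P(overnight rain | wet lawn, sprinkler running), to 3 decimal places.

For the numerator, keep only overnight rain=true terms: 0.86×0.32 = 0.275200
Normalizer over all consistent configurations: 0.78×0.68 + 0.86×0.32 = 0.805600
Posterior = 0.275200 / 0.805600 ≈ 0.342

P(overnight rain | wet lawn, sprinkler running) ≈ 0.342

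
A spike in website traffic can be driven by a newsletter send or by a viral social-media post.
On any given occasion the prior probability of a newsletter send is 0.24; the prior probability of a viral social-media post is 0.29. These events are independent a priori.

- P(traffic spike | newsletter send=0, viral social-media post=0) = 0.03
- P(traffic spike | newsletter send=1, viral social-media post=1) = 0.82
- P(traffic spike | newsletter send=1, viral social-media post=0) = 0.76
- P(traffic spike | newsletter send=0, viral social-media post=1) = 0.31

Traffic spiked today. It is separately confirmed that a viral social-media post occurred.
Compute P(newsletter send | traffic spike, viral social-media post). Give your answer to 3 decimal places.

P(newsletter send | traffic spike, viral social-media post) ≈ 0.455

Numerator (weight on configurations with newsletter send): 0.82·0.24 = 0.196800
Normalizer over all consistent configurations: 0.31·0.76 + 0.82·0.24 = 0.432400
Posterior = 0.196800 / 0.432400 ≈ 0.455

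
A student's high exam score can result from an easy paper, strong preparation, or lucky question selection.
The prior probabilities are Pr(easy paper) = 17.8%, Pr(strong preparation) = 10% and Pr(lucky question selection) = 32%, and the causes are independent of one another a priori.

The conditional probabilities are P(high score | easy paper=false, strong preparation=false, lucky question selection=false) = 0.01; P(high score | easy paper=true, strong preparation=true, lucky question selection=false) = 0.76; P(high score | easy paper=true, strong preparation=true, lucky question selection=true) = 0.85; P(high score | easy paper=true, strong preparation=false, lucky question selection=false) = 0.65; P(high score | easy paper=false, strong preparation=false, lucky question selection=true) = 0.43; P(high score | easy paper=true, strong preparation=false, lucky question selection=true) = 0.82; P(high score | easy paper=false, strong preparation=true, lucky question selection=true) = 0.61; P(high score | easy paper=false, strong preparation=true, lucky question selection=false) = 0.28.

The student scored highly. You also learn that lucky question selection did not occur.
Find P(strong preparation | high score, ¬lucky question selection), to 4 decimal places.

P(strong preparation | high score, ¬lucky question selection) ≈ 0.2468

P(high score | ¬lucky question selection) = 0.01*0.822*0.9 + 0.28*0.822*0.1 + 0.65*0.178*0.9 + 0.76*0.178*0.1 = 0.007398 + 0.023016 + 0.104130 + 0.013528 = 0.148072
Restricting to configurations with strong preparation present: 0.023016 + 0.013528 = 0.036544.
P(strong preparation | high score, ¬lucky question selection) = 0.036544 / 0.148072 ≈ 0.2468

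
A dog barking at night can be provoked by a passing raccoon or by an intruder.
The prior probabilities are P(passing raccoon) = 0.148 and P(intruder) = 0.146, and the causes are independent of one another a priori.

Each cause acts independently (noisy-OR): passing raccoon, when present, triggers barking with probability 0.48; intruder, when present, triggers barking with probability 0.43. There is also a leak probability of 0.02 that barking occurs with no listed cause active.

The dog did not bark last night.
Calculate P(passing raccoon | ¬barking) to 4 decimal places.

Under noisy-OR, P(barking | causes) = 1 − (1−0.02)·∏(1−qᵢ) over the active causes.
Enumerate the 4 (passing raccoon, intruder) configurations and weight by the priors:
  P(¬barking) = 0.98·0.852·0.854 + 0.5586·0.852·0.146 + 0.5096·0.148·0.854 + 0.290472·0.148·0.146
        = 0.713056 + 0.069485 + 0.064409 + 0.006277 = 0.853227
Configurations with passing raccoon contribute 0.070686, so
  P(passing raccoon | ¬barking) = 0.070686 / 0.853227 ≈ 0.0828

P(passing raccoon | ¬barking) ≈ 0.0828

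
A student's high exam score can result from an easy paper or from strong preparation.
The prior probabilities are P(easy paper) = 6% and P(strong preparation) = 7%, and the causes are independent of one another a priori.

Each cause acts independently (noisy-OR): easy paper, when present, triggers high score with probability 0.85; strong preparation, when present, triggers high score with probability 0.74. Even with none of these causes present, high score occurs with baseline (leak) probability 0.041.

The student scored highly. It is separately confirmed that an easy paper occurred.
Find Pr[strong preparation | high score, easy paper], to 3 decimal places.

Pr[strong preparation | high score, easy paper] ≈ 0.078

Under noisy-OR, P(high score | causes) = 1 − (1−0.041)·∏(1−qᵢ) over the active causes.
P(high score | easy paper) = 0.85615*0.93 + 0.962599*0.07 = 0.796219 + 0.067382 = 0.863601
Of this, 0.067382 comes from 0.962599*0.07 (the strong preparation=true cases).
Hence the posterior is 0.067382/0.863601 ≈ 0.078.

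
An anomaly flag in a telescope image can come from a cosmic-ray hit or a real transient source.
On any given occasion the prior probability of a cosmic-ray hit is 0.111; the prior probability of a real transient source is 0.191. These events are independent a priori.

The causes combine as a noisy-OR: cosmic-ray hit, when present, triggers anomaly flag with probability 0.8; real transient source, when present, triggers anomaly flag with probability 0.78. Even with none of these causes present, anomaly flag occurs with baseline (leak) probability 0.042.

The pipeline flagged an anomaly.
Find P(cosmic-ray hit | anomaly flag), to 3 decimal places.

P(cosmic-ray hit | anomaly flag) ≈ 0.361

Under noisy-OR, P(anomaly flag | causes) = 1 − (1−0.042)·∏(1−qᵢ) over the active causes.
P(anomaly flag) = 0.042*0.889*0.809 + 0.78924*0.889*0.191 + 0.8084*0.111*0.809 + 0.957848*0.111*0.191 = 0.030206 + 0.134012 + 0.072594 + 0.020307 = 0.257119
The cosmic-ray hit-present share is 0.072594 + 0.020307 = 0.092901.
P(cosmic-ray hit | anomaly flag) = 0.092901 / 0.257119 ≈ 0.361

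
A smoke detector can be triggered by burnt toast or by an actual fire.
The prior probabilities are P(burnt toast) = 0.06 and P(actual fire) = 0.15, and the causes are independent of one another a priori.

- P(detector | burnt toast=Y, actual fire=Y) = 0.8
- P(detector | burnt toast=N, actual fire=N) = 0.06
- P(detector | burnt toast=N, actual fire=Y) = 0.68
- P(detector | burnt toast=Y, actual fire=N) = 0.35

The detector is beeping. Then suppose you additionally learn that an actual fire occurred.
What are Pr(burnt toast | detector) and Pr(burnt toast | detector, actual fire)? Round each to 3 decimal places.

Pr(burnt toast | detector) ≈ 0.148; Pr(burnt toast | detector, actual fire) ≈ 0.070

P(detector) = 0.06×0.94×0.85 + 0.68×0.94×0.15 + 0.35×0.06×0.85 + 0.8×0.06×0.15 = 0.047940 + 0.095880 + 0.017850 + 0.007200 = 0.168870
The burnt toast-present share is 0.017850 + 0.007200 = 0.025050.
So P(burnt toast | detector) = 0.025050/0.168870 ≈ 0.148.

Now condition on the additional information:
Weight on burnt toast=true, given the evidence: 0.8×0.06 = 0.048000
The normalizing constant is 0.68×0.94 + 0.8×0.06 = 0.687200
P(burnt toast | detector, actual fire) = 0.048000/0.687200 ≈ 0.070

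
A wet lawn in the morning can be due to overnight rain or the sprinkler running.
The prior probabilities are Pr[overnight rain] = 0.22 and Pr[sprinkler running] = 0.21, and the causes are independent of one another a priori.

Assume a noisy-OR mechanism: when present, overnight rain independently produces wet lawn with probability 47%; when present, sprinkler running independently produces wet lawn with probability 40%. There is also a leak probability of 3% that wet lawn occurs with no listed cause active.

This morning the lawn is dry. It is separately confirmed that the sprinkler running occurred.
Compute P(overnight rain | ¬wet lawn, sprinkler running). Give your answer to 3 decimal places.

Under noisy-OR, P(wet lawn | causes) = 1 − (1−0.03)·∏(1−qᵢ) over the active causes.
For the numerator, keep only overnight rain=true terms: 0.30846·0.22 = 0.067861
Denominator P(¬wet lawn | sprinkler running): 0.582·0.78 + 0.30846·0.22 = 0.521821
P(overnight rain | ¬wet lawn, sprinkler running) = 0.067861/0.521821 ≈ 0.130

P(overnight rain | ¬wet lawn, sprinkler running) ≈ 0.130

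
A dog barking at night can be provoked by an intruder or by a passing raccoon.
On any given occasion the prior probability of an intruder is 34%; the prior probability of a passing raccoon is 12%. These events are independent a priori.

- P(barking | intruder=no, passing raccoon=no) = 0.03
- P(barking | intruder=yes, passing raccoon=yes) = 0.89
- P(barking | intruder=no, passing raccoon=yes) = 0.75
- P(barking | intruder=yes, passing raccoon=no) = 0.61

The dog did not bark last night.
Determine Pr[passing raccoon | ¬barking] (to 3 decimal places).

Weight on passing raccoon=true, given the evidence: 0.019800 + 0.004488 = 0.024288
The normalizing constant is 0.97*0.66*0.88 + 0.25*0.66*0.12 + 0.39*0.34*0.88 + 0.11*0.34*0.12 = 0.704352
Posterior = 0.024288 / 0.704352 ≈ 0.034

Pr[passing raccoon | ¬barking] ≈ 0.034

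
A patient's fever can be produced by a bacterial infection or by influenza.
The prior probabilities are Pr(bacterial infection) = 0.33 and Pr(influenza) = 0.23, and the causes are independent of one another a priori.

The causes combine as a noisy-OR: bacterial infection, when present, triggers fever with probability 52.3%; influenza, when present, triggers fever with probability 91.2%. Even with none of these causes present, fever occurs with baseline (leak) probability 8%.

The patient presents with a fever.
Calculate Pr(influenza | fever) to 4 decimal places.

Pr(influenza | fever) ≈ 0.5386

Under noisy-OR, P(fever | causes) = 1 − (1−0.08)·∏(1−qᵢ) over the active causes.
Sum P(fever|·) weighted by the priors over the 4 (bacterial infection, influenza) configurations:
  P(fever) = 0.08×0.67×0.77 + 0.91904×0.67×0.23 + 0.56116×0.33×0.77 + 0.961382×0.33×0.23
        = 0.041272 + 0.141624 + 0.142591 + 0.072969 = 0.398456
Configurations with influenza contribute 0.214593, so
  P(influenza | fever) = 0.214593 / 0.398456 ≈ 0.5386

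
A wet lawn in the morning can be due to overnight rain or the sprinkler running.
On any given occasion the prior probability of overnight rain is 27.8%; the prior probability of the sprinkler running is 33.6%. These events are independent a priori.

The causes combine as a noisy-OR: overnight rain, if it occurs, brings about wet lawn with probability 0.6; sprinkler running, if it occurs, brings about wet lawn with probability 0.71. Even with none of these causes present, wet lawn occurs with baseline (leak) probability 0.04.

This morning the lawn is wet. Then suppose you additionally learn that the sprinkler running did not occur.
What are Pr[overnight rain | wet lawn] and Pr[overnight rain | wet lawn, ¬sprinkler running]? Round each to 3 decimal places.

Pr[overnight rain | wet lawn] ≈ 0.503; Pr[overnight rain | wet lawn, ¬sprinkler running] ≈ 0.856

Under noisy-OR, P(wet lawn | causes) = 1 − (1−0.04)·∏(1−qᵢ) over the active causes.
P(wet lawn) = 0.04*0.722*0.664 + 0.7216*0.722*0.336 + 0.616*0.278*0.664 + 0.88864*0.278*0.336 = 0.019176 + 0.175054 + 0.113709 + 0.083006 = 0.390945
The overnight rain-present share is 0.113709 + 0.083006 = 0.196715.
So P(overnight rain | wet lawn) = 0.196715/0.390945 ≈ 0.503.

Now also conditioning on sprinkler running≠true:
P(wet lawn | ¬sprinkler running) = 0.04*0.722 + 0.616*0.278 = 0.028880 + 0.171248 = 0.200128
Restricting to configurations with overnight rain present: 0.616*0.278 = 0.171248.
So P(overnight rain | wet lawn, ¬sprinkler running) = 0.171248/0.200128 ≈ 0.856.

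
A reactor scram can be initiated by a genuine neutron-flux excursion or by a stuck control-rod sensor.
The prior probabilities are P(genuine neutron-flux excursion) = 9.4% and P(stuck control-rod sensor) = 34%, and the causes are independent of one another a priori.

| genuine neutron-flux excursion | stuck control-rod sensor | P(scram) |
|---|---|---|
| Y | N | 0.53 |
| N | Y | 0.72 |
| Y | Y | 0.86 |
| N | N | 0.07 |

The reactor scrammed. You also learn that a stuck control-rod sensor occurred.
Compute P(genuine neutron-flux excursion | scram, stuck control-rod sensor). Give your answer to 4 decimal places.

Enumerate both values of genuine neutron-flux excursion and weight by the priors:
  P(scram | stuck control-rod sensor) = 0.72×0.906 + 0.86×0.094
        = 0.652320 + 0.080840 = 0.733160
Configurations with genuine neutron-flux excursion contribute 0.080840, so
  P(genuine neutron-flux excursion | scram, stuck control-rod sensor) = 0.080840 / 0.733160 ≈ 0.1103

P(genuine neutron-flux excursion | scram, stuck control-rod sensor) ≈ 0.1103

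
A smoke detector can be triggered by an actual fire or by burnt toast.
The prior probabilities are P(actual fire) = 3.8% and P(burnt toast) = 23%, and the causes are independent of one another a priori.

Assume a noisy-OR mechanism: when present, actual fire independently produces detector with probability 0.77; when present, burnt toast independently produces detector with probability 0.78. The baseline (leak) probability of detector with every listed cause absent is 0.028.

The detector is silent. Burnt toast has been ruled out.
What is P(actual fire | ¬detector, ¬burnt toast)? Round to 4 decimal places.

Under noisy-OR, P(detector | causes) = 1 − (1−0.028)·∏(1−qᵢ) over the active causes.
P(¬detector | ¬burnt toast) = 0.972·0.962 + 0.22356·0.038 = 0.935064 + 0.008495 = 0.943559
The actual fire-present share is 0.22356·0.038 = 0.008495.
P(actual fire | ¬detector, ¬burnt toast) = 0.008495 / 0.943559 ≈ 0.0090

P(actual fire | ¬detector, ¬burnt toast) ≈ 0.0090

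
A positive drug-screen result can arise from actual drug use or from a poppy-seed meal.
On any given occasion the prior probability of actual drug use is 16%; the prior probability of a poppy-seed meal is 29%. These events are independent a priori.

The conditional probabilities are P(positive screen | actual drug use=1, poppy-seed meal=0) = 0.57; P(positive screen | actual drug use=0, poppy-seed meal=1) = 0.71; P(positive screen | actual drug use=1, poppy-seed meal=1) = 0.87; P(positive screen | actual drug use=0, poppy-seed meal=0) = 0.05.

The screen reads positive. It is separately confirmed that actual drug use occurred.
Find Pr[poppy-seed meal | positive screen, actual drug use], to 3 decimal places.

Pr[poppy-seed meal | positive screen, actual drug use] ≈ 0.384

Sum P(positive screen|·) weighted by the priors over both values of poppy-seed meal:
  P(positive screen | actual drug use) = 0.57·0.71 + 0.87·0.29
        = 0.404700 + 0.252300 = 0.657000
Configurations with poppy-seed meal contribute 0.252300, so
  P(poppy-seed meal | positive screen, actual drug use) = 0.252300 / 0.657000 ≈ 0.384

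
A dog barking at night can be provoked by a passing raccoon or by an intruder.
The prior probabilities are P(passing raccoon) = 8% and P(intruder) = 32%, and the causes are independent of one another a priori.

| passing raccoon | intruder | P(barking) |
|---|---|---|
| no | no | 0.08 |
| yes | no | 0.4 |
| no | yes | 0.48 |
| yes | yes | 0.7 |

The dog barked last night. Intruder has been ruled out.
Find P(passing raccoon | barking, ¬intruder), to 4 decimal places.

P(passing raccoon | barking, ¬intruder) ≈ 0.3030

By total probability over both values of passing raccoon:
  P(barking | ¬intruder) = 0.08*0.92 + 0.4*0.08
        = 0.073600 + 0.032000 = 0.105600
Keeping only the passing raccoon-present terms gives 0.032000, so
  P(passing raccoon | barking, ¬intruder) = 0.032000 / 0.105600 ≈ 0.3030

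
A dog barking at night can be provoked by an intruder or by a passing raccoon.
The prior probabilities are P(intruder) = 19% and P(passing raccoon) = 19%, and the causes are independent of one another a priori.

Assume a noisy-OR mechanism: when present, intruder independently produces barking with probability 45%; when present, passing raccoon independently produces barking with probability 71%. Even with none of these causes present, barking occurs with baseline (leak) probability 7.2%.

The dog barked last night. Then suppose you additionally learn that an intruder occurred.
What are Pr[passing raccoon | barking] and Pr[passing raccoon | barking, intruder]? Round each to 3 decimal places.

Pr[passing raccoon | barking] ≈ 0.539; Pr[passing raccoon | barking, intruder] ≈ 0.290

Under noisy-OR, P(barking | causes) = 1 − (1−0.072)·∏(1−qᵢ) over the active causes.
Numerator (weight on configurations with passing raccoon): 0.112482 + 0.030757 = 0.143239
Normalizer over all consistent configurations: 0.072·0.81·0.81 + 0.73088·0.81·0.19 + 0.4896·0.19·0.81 + 0.851984·0.19·0.19 = 0.265827
Posterior = 0.143239 / 0.265827 ≈ 0.539

With the extra evidence:
Sum P(barking|·) weighted by the priors over both values of passing raccoon:
  P(barking | intruder) = 0.4896×0.81 + 0.851984×0.19
        = 0.396576 + 0.161877 = 0.558453
Keeping only the passing raccoon-present terms gives 0.161877, so
  P(passing raccoon | barking, intruder) = 0.161877 / 0.558453 ≈ 0.290
This is intercausal reasoning (explaining away): once intruder accounts for the barking, passing raccoon becomes less likely.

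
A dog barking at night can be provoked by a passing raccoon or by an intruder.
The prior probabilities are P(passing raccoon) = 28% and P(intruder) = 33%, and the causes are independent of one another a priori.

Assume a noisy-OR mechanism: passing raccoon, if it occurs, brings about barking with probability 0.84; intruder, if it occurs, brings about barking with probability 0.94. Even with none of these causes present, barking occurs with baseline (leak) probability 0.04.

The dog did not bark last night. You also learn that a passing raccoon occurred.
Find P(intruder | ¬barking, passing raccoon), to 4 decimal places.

P(intruder | ¬barking, passing raccoon) ≈ 0.0287

Under noisy-OR, P(barking | causes) = 1 − (1−0.04)·∏(1−qᵢ) over the active causes.
P(¬barking | passing raccoon) = 0.1536·0.67 + 0.009216·0.33 = 0.102912 + 0.003041 = 0.105953
Of this, 0.003041 comes from 0.009216·0.33 (the intruder=true cases).
Hence the posterior is 0.003041/0.105953 ≈ 0.0287.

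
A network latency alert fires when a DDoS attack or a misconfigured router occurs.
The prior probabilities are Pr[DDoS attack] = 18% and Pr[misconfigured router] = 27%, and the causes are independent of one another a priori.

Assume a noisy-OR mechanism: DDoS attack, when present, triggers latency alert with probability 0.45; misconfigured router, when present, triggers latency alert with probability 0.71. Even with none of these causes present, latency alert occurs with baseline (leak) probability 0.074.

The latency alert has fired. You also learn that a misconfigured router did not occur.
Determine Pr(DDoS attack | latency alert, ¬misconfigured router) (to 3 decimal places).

Under noisy-OR, P(latency alert | causes) = 1 − (1−0.074)·∏(1−qᵢ) over the active causes.
Numerator (weight on configurations with DDoS attack): 0.4907*0.18 = 0.088326
Normalizer over all consistent configurations: 0.074*0.82 + 0.4907*0.18 = 0.149006
Posterior = 0.088326 / 0.149006 ≈ 0.593

Pr(DDoS attack | latency alert, ¬misconfigured router) ≈ 0.593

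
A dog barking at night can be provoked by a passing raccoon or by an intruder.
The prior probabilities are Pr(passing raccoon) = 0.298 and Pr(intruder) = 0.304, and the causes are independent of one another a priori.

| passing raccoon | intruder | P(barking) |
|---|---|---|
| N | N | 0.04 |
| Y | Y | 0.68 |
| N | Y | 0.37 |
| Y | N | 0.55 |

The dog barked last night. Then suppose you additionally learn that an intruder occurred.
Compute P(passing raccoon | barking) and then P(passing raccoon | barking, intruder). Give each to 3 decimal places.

P(barking) = 0.04×0.702×0.696 + 0.37×0.702×0.304 + 0.55×0.298×0.696 + 0.68×0.298×0.304 = 0.019544 + 0.078961 + 0.114074 + 0.061603 = 0.274182
Restricting to configurations with passing raccoon present: 0.114074 + 0.061603 = 0.175677.
So P(passing raccoon | barking) = 0.175677/0.274182 ≈ 0.641.

With the extra evidence:
P(barking | intruder) = 0.37*0.702 + 0.68*0.298 = 0.259740 + 0.202640 = 0.462380
Restricting to configurations with passing raccoon present: 0.68*0.298 = 0.202640.
P(passing raccoon | barking, intruder) = 0.202640 / 0.462380 ≈ 0.438
This is intercausal reasoning (explaining away): once intruder accounts for the barking, passing raccoon becomes less likely.

P(passing raccoon | barking) ≈ 0.641; P(passing raccoon | barking, intruder) ≈ 0.438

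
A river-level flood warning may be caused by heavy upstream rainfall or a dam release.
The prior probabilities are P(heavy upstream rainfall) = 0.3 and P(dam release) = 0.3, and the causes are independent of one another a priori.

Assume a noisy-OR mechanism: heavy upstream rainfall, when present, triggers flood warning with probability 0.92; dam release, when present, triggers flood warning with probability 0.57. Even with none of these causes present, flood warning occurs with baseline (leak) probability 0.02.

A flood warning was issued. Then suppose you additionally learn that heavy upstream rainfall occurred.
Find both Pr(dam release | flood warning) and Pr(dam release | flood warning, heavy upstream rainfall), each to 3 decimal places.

Under noisy-OR, P(flood warning | causes) = 1 − (1−0.02)·∏(1−qᵢ) over the active causes.
Numerator (weight on configurations with dam release): 0.121506 + 0.086966 = 0.208472
Denominator P(flood warning): 0.02·0.7·0.7 + 0.5786·0.7·0.3 + 0.9216·0.3·0.7 + 0.966288·0.3·0.3 = 0.411808
P(dam release | flood warning) = 0.208472/0.411808 ≈ 0.506

Now also conditioning on heavy upstream rainfall=true:
Weight on dam release=true, given the evidence: 0.966288*0.3 = 0.289886
The normalizing constant is 0.9216*0.7 + 0.966288*0.3 = 0.935006
P(dam release | flood warning, heavy upstream rainfall) = 0.289886/0.935006 ≈ 0.310

Pr(dam release | flood warning) ≈ 0.506; Pr(dam release | flood warning, heavy upstream rainfall) ≈ 0.310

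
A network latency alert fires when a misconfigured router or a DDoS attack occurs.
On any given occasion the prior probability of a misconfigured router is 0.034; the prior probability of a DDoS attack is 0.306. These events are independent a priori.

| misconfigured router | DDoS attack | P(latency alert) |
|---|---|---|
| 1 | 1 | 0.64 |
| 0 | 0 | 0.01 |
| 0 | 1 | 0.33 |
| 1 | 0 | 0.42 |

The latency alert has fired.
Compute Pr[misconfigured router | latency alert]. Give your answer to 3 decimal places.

Pr[misconfigured router | latency alert] ≈ 0.137

By total probability over the 4 (misconfigured router, DDoS attack) configurations:
  P(latency alert) = 0.01*0.966*0.694 + 0.33*0.966*0.306 + 0.42*0.034*0.694 + 0.64*0.034*0.306
        = 0.006704 + 0.097547 + 0.009910 + 0.006659 = 0.120820
Keeping only the misconfigured router-present terms gives 0.016569, so
  P(misconfigured router | latency alert) = 0.016569 / 0.120820 ≈ 0.137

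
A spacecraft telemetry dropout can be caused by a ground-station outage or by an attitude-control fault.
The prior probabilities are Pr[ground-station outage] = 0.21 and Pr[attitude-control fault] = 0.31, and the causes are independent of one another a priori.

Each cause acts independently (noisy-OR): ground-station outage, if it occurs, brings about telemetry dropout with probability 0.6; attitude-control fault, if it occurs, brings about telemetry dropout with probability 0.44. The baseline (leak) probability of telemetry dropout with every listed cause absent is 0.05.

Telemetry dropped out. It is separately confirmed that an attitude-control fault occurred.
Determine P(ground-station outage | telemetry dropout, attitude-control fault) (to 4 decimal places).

P(ground-station outage | telemetry dropout, attitude-control fault) ≈ 0.3090

Under noisy-OR, P(telemetry dropout | causes) = 1 − (1−0.05)·∏(1−qᵢ) over the active causes.
By total probability over both values of ground-station outage:
  P(telemetry dropout | attitude-control fault) = 0.468·0.79 + 0.7872·0.21
        = 0.369720 + 0.165312 = 0.535032
The terms with ground-station outage present sum to 0.165312, so
  P(ground-station outage | telemetry dropout, attitude-control fault) = 0.165312 / 0.535032 ≈ 0.3090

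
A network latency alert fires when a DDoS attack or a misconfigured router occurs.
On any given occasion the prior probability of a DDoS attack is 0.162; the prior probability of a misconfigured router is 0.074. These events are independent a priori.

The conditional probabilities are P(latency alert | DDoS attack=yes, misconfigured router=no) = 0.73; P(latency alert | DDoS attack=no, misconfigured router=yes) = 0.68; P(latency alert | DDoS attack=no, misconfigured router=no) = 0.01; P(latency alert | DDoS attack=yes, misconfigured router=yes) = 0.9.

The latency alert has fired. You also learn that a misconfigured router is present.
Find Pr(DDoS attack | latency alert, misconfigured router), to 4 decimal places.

Numerator (weight on configurations with DDoS attack): 0.9×0.162 = 0.145800
The normalizing constant is 0.68×0.838 + 0.9×0.162 = 0.715640
Posterior = 0.145800 / 0.715640 ≈ 0.2037

Pr(DDoS attack | latency alert, misconfigured router) ≈ 0.2037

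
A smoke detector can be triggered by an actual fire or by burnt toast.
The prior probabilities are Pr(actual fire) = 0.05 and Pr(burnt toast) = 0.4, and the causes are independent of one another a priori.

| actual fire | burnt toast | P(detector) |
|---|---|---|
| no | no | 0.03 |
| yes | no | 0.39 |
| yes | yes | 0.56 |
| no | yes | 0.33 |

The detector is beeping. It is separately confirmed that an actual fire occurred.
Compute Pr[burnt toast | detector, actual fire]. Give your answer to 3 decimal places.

For the numerator, keep only burnt toast=true terms: 0.56×0.4 = 0.224000
Denominator P(detector | actual fire): 0.39×0.6 + 0.56×0.4 = 0.458000
Posterior = 0.224000 / 0.458000 ≈ 0.489

Pr[burnt toast | detector, actual fire] ≈ 0.489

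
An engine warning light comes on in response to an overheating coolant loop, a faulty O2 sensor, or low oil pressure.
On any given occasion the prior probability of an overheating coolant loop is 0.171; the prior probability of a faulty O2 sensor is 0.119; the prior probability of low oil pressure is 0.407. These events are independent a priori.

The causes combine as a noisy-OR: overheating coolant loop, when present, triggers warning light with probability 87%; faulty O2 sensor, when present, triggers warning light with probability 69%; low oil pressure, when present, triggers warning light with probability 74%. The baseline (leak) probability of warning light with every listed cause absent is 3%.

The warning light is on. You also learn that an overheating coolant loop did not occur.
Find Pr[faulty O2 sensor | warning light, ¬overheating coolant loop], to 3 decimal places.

Under noisy-OR, P(warning light | causes) = 1 − (1−0.03)·∏(1−qᵢ) over the active causes.
For the numerator, keep only faulty O2 sensor=true terms: 0.049348 + 0.044646 = 0.093994
Denominator P(warning light | ¬overheating coolant loop): 0.03*0.881*0.593 + 0.7478*0.881*0.407 + 0.6993*0.119*0.593 + 0.921818*0.119*0.407 = 0.377803
Posterior = 0.093994 / 0.377803 ≈ 0.249

Pr[faulty O2 sensor | warning light, ¬overheating coolant loop] ≈ 0.249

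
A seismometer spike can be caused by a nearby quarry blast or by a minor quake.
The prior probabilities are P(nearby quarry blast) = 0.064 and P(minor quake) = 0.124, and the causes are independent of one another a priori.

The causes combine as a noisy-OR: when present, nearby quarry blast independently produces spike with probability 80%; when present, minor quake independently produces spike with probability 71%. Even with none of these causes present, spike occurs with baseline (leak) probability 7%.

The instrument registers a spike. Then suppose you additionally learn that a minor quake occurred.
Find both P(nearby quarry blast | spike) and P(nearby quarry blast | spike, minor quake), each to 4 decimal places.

P(nearby quarry blast | spike) ≈ 0.2721; P(nearby quarry blast | spike, minor quake) ≈ 0.0814

Under noisy-OR, P(spike | causes) = 1 − (1−0.07)·∏(1−qᵢ) over the active causes.
P(spike) = 0.07*0.936*0.876 + 0.7303*0.936*0.124 + 0.814*0.064*0.876 + 0.94606*0.064*0.124 = 0.057396 + 0.084762 + 0.045636 + 0.007508 = 0.195302
The nearby quarry blast-present share is 0.045636 + 0.007508 = 0.053144.
Hence the posterior is 0.053144/0.195302 ≈ 0.2721.

Now condition on the additional information:
Weight on nearby quarry blast=true, given the evidence: 0.94606×0.064 = 0.060548
The normalizing constant is 0.7303×0.936 + 0.94606×0.064 = 0.744109
P(nearby quarry blast | spike, minor quake) = 0.060548/0.744109 ≈ 0.0814
Conditioning on minor quake lowers the posterior on nearby quarry blast: the classic explaining-away effect in a common-effect structure.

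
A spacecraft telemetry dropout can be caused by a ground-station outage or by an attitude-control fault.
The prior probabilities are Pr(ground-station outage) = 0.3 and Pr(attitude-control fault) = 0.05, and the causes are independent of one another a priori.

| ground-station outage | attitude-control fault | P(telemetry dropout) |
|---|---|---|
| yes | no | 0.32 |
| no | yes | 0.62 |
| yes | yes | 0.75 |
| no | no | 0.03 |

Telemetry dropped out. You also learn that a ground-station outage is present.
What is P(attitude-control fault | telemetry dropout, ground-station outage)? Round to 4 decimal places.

Weight on attitude-control fault=true, given the evidence: 0.75*0.05 = 0.037500
The normalizing constant is 0.32*0.95 + 0.75*0.05 = 0.341500
P(attitude-control fault | telemetry dropout, ground-station outage) = 0.037500/0.341500 ≈ 0.1098

P(attitude-control fault | telemetry dropout, ground-station outage) ≈ 0.1098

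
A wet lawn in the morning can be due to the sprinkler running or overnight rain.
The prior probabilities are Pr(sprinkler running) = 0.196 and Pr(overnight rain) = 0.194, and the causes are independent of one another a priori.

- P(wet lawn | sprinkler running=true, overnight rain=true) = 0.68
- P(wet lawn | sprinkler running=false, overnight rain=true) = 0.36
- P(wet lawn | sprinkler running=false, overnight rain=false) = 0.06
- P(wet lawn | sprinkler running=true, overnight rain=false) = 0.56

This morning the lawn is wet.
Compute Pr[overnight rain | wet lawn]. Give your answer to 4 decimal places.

Sum P(wet lawn|·) weighted by the priors over the 4 (sprinkler running, overnight rain) configurations:
  P(wet lawn) = 0.06×0.804×0.806 + 0.36×0.804×0.194 + 0.56×0.196×0.806 + 0.68×0.196×0.194
        = 0.038881 + 0.056151 + 0.088467 + 0.025856 = 0.209355
Configurations with overnight rain contribute 0.082007, so
  P(overnight rain | wet lawn) = 0.082007 / 0.209355 ≈ 0.3917

Pr[overnight rain | wet lawn] ≈ 0.3917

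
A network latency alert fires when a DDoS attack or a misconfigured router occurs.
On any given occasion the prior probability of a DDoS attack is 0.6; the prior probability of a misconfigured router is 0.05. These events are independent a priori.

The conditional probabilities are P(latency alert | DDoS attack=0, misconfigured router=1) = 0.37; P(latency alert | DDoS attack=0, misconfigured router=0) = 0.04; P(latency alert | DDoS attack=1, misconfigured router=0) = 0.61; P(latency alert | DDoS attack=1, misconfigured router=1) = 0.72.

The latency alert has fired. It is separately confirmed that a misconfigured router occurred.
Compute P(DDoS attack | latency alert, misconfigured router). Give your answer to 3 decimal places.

P(DDoS attack | latency alert, misconfigured router) ≈ 0.745

For the numerator, keep only DDoS attack=true terms: 0.72*0.6 = 0.432000
The normalizing constant is 0.37*0.4 + 0.72*0.6 = 0.580000
Posterior = 0.432000 / 0.580000 ≈ 0.745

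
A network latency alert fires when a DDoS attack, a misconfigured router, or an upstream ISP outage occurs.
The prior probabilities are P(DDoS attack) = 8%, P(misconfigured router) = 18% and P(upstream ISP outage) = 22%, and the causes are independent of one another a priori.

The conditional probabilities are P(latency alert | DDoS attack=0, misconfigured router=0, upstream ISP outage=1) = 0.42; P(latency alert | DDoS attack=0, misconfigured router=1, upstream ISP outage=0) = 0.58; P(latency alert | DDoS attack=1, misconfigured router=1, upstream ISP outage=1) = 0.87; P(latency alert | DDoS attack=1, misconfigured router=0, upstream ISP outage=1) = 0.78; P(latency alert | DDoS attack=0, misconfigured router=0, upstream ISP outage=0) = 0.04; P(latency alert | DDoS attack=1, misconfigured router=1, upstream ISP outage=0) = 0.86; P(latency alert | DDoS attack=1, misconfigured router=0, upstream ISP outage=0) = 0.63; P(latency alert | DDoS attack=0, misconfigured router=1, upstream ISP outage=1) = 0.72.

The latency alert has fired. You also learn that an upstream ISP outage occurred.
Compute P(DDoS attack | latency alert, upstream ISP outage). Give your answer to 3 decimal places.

P(DDoS attack | latency alert, upstream ISP outage) ≈ 0.127

Enumerate the 4 (DDoS attack, misconfigured router) configurations and weight by the priors:
  P(latency alert | upstream ISP outage) = 0.42×0.92×0.82 + 0.72×0.92×0.18 + 0.78×0.08×0.82 + 0.87×0.08×0.18
        = 0.316848 + 0.119232 + 0.051168 + 0.012528 = 0.499776
Configurations with DDoS attack contribute 0.063696, so
  P(DDoS attack | latency alert, upstream ISP outage) = 0.063696 / 0.499776 ≈ 0.127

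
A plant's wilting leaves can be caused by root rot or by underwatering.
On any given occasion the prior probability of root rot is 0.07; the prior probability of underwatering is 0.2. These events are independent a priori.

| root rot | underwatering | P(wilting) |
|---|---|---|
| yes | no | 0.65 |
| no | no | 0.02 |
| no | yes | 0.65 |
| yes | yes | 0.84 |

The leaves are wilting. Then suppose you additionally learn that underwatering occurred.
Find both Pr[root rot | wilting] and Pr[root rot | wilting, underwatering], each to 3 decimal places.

Pr[root rot | wilting] ≈ 0.262; Pr[root rot | wilting, underwatering] ≈ 0.089

By total probability over the 4 (root rot, underwatering) configurations:
  P(wilting) = 0.02×0.93×0.8 + 0.65×0.93×0.2 + 0.65×0.07×0.8 + 0.84×0.07×0.2
        = 0.014880 + 0.120900 + 0.036400 + 0.011760 = 0.183940
Keeping only the root rot-present terms gives 0.048160, so
  P(root rot | wilting) = 0.048160 / 0.183940 ≈ 0.262

Now also conditioning on underwatering=true:
P(wilting | underwatering) = 0.65×0.93 + 0.84×0.07 = 0.604500 + 0.058800 = 0.663300
Of this, 0.058800 comes from 0.84×0.07 (the root rot=true cases).
So P(root rot | wilting, underwatering) = 0.058800/0.663300 ≈ 0.089.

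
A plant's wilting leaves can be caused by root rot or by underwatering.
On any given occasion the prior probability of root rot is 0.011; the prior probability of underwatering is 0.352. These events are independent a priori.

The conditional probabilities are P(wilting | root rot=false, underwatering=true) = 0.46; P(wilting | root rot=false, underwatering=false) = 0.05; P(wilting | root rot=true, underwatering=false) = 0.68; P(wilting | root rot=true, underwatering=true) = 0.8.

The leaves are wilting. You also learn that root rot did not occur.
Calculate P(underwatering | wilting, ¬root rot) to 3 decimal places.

P(underwatering | wilting, ¬root rot) ≈ 0.833

P(wilting | ¬root rot) = 0.05×0.648 + 0.46×0.352 = 0.032400 + 0.161920 = 0.194320
Restricting to configurations with underwatering present: 0.46×0.352 = 0.161920.
Hence the posterior is 0.161920/0.194320 ≈ 0.833.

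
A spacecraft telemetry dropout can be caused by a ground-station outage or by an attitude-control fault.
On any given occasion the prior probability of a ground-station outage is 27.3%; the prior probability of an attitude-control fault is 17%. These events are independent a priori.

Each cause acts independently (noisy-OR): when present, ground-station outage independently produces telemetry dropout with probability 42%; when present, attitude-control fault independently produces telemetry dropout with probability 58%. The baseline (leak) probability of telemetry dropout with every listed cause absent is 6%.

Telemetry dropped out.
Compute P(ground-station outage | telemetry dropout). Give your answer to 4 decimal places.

Under noisy-OR, P(telemetry dropout | causes) = 1 − (1−0.06)·∏(1−qᵢ) over the active causes.
P(telemetry dropout) = 0.06×0.727×0.83 + 0.6052×0.727×0.17 + 0.4548×0.273×0.83 + 0.771016×0.273×0.17 = 0.036205 + 0.074797 + 0.103053 + 0.035783 = 0.249838
Of this, 0.138836 comes from 0.103053 + 0.035783 (the ground-station outage=true cases).
Hence the posterior is 0.138836/0.249838 ≈ 0.5557.

P(ground-station outage | telemetry dropout) ≈ 0.5557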